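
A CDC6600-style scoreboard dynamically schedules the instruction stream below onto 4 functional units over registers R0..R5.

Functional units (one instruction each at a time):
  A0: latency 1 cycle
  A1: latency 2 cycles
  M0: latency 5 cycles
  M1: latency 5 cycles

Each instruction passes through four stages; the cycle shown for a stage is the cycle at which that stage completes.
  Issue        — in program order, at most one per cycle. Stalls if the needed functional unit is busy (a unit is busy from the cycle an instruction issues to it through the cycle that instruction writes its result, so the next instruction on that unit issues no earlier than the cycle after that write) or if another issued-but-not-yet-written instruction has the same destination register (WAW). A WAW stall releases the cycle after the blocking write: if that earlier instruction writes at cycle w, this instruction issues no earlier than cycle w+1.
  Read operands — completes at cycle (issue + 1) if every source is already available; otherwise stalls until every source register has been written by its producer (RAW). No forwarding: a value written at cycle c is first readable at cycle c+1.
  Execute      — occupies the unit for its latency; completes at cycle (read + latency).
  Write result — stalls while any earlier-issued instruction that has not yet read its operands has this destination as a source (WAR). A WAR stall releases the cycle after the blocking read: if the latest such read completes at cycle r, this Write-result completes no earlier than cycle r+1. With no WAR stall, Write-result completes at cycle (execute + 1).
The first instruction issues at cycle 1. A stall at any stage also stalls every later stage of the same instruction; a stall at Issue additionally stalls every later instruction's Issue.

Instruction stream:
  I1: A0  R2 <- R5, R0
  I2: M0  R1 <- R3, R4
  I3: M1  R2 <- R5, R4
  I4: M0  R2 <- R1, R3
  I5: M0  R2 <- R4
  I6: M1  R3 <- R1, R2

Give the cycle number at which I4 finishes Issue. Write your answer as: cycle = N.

cycle 1: issue I1 (A0)
cycle 2: I1 read-ops · issue I2 (M0)
cycle 3: I1 finished on A0 · I2 read-ops
cycle 4: I1→R2
cycle 5: issue I3 (M1)
cycle 6: I3 read-ops
cycle 8: I2 finished on M0
cycle 9: I2→R1
cycle 11: I3 finished on M1
cycle 12: I3→R2
cycle 13: issue I4 (M0)
cycle 14: I4 read-ops
cycle 19: I4 finished on M0
cycle 20: I4→R2
cycle 21: issue I5 (M0)
cycle 22: I5 read-ops · issue I6 (M1)
cycle 27: I5 finished on M0
cycle 28: I5→R2
cycle 29: I6 read-ops
cycle 34: I6 finished on M1
cycle 35: I6→R3

cycle = 13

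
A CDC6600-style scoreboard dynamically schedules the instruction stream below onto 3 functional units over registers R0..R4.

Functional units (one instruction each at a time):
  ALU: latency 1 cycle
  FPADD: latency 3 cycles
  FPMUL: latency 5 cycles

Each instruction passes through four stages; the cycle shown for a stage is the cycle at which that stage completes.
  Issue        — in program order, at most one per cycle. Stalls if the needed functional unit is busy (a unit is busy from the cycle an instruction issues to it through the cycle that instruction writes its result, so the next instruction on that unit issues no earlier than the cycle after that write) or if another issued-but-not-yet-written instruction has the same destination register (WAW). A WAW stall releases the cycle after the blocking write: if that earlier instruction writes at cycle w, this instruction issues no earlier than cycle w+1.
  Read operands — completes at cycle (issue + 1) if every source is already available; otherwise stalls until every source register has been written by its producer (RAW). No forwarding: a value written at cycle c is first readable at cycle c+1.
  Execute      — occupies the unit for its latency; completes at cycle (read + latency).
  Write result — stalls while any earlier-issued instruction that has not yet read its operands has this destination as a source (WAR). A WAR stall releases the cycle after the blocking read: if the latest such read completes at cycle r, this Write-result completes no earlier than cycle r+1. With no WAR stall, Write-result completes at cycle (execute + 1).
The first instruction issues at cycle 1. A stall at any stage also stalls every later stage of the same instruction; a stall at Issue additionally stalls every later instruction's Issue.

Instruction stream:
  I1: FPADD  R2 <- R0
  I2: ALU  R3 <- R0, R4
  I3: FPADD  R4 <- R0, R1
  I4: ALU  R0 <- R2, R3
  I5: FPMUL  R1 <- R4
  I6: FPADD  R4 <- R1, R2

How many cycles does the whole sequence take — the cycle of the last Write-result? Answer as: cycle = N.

cycle = 24

I1: IS=1 RO=2 EX=5 WR=6
I2: IS=2 RO=3 EX=4 WR=5
I3: IS=7 RO=8 EX=11 WR=12  [struct: FPADD busy until I1 writes@6]
I4: IS=8 RO=9 EX=10 WR=11
I5: IS=9 RO=13 EX=18 WR=19  [RAW R4: wait I3 write@12]
I6: IS=13 RO=20 EX=23 WR=24  [struct: FPADD busy until I3 writes@12; RAW R1: wait I5 write@19]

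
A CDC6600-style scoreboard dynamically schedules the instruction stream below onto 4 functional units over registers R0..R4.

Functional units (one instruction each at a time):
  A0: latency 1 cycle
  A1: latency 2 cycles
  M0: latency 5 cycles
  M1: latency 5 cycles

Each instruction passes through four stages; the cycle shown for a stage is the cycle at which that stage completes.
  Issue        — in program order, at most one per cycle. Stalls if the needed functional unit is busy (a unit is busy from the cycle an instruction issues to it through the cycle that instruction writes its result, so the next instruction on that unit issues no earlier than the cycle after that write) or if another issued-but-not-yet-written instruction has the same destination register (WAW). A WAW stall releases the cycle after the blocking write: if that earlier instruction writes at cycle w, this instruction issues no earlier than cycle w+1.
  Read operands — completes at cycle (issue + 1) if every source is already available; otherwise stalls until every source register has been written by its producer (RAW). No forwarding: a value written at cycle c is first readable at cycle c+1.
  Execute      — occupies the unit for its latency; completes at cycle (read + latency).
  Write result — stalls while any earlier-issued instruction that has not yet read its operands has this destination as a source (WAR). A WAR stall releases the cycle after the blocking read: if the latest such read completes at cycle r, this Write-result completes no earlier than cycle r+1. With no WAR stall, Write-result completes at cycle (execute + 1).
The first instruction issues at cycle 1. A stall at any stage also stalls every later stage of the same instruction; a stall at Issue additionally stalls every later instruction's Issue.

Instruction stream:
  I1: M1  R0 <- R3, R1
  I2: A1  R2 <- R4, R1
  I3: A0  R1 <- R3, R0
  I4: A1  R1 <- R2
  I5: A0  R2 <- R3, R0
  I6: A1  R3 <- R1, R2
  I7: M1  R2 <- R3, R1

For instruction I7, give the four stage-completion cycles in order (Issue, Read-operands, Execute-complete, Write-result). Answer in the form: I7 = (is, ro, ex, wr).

t=1  I1→M1
t=2  I1 RO; I2→A1
t=3  I2 RO; I3→A0
t=5  I2 EX
t=6  I2 WR R2
t=7  I1 EX
t=8  I1 WR R0
t=9  I3 RO
t=10  I3 EX
t=11  I3 WR R1
t=12  I4→A1
t=13  I4 RO; I5→A0
t=14  I5 RO
t=15  I4 EX; I5 EX
t=16  I4 WR R1; I5 WR R2
t=17  I6→A1
t=18  I6 RO; I7→M1
t=20  I6 EX
t=21  I6 WR R3
t=22  I7 RO
t=27  I7 EX
t=28  I7 WR R2

I7 = (18, 22, 27, 28)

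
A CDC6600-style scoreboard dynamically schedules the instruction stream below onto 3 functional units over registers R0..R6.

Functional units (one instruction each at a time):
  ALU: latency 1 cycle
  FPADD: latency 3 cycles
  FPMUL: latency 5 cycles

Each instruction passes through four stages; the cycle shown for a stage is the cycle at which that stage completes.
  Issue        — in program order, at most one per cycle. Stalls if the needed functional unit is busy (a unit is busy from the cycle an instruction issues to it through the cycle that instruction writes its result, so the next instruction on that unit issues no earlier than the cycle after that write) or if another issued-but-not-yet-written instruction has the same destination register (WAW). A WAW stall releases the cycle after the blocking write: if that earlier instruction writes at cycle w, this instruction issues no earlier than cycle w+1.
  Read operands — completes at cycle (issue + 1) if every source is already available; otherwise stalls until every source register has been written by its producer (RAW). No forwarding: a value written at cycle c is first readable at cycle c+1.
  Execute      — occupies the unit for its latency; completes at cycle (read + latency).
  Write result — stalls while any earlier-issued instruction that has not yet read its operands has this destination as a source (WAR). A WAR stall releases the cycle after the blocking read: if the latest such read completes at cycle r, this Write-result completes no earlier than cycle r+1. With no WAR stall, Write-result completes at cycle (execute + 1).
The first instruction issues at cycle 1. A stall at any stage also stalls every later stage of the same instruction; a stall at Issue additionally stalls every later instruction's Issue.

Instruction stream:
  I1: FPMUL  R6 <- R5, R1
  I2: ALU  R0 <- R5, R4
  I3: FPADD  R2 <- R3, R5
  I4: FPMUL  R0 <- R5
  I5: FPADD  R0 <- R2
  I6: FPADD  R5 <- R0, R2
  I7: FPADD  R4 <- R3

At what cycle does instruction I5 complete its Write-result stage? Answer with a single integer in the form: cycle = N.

cycle = 22

I1: IS=1 RO=2 EX=7 WR=8
I2: IS=2 RO=3 EX=4 WR=5
I3: IS=3 RO=4 EX=7 WR=8
I4: IS=9 RO=10 EX=15 WR=16  [struct: FPMUL busy until I1 writes@8]
I5: IS=17 RO=18 EX=21 WR=22  [WAW R0: wait I4 write@16]
I6: IS=23 RO=24 EX=27 WR=28  [struct: FPADD busy until I5 writes@22]
I7: IS=29 RO=30 EX=33 WR=34  [struct: FPADD busy until I6 writes@28]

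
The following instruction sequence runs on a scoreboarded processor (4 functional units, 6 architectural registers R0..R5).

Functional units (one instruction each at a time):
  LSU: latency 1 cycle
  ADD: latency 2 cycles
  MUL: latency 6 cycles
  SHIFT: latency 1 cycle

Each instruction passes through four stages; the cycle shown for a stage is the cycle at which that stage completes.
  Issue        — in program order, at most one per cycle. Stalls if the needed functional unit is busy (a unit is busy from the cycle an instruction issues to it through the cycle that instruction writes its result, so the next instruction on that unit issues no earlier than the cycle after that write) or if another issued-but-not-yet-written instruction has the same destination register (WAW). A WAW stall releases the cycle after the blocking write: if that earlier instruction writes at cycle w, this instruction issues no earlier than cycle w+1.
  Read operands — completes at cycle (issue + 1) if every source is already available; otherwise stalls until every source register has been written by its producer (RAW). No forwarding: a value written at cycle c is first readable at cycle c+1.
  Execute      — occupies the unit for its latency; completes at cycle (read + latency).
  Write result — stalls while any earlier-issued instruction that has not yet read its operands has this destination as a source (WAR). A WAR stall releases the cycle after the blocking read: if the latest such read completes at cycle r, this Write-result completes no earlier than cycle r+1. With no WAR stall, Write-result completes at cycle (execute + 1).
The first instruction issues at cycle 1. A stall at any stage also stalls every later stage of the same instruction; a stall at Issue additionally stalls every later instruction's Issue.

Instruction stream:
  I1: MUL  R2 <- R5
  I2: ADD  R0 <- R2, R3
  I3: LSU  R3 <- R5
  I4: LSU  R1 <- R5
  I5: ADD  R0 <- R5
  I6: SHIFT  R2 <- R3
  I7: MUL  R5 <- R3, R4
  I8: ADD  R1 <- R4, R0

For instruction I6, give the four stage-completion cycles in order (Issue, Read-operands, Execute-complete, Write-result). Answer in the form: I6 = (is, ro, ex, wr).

[1] I1→MUL
[2] I1 RO · I2→ADD
[3] I3→LSU
[4] I3 RO
[5] I3 EX
[8] I1 EX
[9] I1 WR R2
[10] I2 RO
[11] I3 WR R3
[12] I2 EX · I4→LSU
[13] I2 WR R0 · I4 RO
[14] I4 EX · I5→ADD
[15] I4 WR R1 · I5 RO · I6→SHIFT
[16] I6 RO · I7→MUL
[17] I5 EX · I6 EX · I7 RO
[18] I5 WR R0 · I6 WR R2
[19] I8→ADD
[20] I8 RO
[22] I8 EX
[23] I7 EX · I8 WR R1
[24] I7 WR R5

I6 = (15, 16, 17, 18)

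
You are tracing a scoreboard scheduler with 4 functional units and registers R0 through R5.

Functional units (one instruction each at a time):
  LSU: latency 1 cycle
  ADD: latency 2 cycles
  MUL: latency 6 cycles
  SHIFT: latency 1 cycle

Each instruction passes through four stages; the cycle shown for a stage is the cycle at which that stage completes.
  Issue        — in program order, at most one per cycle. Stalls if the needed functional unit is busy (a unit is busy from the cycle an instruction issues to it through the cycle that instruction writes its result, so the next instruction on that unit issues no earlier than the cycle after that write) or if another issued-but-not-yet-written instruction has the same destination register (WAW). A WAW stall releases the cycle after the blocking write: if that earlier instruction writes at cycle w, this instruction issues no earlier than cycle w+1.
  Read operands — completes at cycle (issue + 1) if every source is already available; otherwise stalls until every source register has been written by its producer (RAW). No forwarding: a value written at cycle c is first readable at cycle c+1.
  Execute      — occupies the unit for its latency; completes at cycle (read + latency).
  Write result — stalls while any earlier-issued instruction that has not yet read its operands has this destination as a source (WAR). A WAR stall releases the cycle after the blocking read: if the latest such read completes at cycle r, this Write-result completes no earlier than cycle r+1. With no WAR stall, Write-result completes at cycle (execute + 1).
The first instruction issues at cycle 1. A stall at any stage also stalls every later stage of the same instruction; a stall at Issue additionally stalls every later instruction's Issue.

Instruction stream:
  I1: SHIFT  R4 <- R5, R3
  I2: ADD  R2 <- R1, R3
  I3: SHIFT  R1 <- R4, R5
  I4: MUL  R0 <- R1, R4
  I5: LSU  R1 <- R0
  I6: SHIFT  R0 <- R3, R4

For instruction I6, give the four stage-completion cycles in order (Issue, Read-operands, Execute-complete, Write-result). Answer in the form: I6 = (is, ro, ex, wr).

I6 = (17, 18, 19, 20)

I1: IS=1 RO=2 EX=3 WR=4
I2: IS=2 RO=3 EX=5 WR=6
I3: IS=5 RO=6 EX=7 WR=8  [struct: SHIFT busy until I1 writes@4]
I4: IS=6 RO=9 EX=15 WR=16  [RAW R1: wait I3 write@8]
I5: IS=9 RO=17 EX=18 WR=19  [WAW R1: wait I3 write@8; RAW R0: wait I4 write@16]
I6: IS=17 RO=18 EX=19 WR=20  [WAW R0: wait I4 write@16]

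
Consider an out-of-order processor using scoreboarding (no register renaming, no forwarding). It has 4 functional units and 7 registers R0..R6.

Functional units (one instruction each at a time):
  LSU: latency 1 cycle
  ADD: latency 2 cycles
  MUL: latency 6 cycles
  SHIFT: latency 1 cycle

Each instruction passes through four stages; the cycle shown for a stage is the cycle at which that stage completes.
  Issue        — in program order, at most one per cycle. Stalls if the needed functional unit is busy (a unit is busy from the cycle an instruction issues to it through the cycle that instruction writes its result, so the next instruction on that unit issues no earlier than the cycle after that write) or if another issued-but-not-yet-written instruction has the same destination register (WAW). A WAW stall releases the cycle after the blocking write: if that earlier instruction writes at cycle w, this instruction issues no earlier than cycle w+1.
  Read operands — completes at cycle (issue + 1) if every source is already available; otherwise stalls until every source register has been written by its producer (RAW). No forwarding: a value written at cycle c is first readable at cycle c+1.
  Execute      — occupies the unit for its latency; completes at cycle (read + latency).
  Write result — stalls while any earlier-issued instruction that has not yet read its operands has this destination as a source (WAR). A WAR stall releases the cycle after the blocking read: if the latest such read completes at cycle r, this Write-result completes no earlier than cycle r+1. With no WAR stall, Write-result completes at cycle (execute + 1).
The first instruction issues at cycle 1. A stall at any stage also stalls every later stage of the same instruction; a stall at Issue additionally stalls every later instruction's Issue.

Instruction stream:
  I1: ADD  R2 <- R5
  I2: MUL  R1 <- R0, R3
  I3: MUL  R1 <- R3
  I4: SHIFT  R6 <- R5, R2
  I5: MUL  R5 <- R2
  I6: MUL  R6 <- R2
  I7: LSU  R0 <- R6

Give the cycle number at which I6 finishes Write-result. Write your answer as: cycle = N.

cycle = 37

I1  is:1  ro:2  ex:4  wr:5
I2  is:2  ro:3  ex:9  wr:10
I3  is:11  ro:12  ex:18  wr:19  — struct: MUL busy until I2 writes@10
I4  is:12  ro:13  ex:14  wr:15
I5  is:20  ro:21  ex:27  wr:28  — struct: MUL busy until I3 writes@19
I6  is:29  ro:30  ex:36  wr:37  — struct: MUL busy until I5 writes@28
I7  is:30  ro:38  ex:39  wr:40  — RAW R6: wait I6 write@37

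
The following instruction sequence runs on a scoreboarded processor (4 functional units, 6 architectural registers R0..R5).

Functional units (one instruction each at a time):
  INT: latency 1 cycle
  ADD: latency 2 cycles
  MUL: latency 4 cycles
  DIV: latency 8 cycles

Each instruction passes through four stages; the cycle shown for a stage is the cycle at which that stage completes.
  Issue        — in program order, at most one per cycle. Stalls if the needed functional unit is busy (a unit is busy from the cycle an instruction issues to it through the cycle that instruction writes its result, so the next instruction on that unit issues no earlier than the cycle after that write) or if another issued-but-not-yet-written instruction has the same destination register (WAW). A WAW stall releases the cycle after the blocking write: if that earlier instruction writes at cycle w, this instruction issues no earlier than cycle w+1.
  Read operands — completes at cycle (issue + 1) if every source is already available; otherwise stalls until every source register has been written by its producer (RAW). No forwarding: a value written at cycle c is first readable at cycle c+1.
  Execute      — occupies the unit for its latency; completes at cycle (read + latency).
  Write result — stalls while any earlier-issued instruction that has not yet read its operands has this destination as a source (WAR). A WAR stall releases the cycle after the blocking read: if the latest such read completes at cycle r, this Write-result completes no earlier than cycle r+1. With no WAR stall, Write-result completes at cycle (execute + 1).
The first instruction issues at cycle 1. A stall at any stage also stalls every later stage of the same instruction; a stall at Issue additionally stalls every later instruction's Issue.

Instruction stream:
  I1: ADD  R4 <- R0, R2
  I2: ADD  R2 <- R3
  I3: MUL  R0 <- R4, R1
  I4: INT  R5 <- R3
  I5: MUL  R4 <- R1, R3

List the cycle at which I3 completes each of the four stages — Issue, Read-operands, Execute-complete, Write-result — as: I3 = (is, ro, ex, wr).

I3 = (7, 8, 12, 13)

I1  is:1  ro:2  ex:4  wr:5
I2  is:6  ro:7  ex:9  wr:10  — struct: ADD busy until I1 writes@5
I3  is:7  ro:8  ex:12  wr:13
I4  is:8  ro:9  ex:10  wr:11
I5  is:14  ro:15  ex:19  wr:20  — struct: MUL busy until I3 writes@13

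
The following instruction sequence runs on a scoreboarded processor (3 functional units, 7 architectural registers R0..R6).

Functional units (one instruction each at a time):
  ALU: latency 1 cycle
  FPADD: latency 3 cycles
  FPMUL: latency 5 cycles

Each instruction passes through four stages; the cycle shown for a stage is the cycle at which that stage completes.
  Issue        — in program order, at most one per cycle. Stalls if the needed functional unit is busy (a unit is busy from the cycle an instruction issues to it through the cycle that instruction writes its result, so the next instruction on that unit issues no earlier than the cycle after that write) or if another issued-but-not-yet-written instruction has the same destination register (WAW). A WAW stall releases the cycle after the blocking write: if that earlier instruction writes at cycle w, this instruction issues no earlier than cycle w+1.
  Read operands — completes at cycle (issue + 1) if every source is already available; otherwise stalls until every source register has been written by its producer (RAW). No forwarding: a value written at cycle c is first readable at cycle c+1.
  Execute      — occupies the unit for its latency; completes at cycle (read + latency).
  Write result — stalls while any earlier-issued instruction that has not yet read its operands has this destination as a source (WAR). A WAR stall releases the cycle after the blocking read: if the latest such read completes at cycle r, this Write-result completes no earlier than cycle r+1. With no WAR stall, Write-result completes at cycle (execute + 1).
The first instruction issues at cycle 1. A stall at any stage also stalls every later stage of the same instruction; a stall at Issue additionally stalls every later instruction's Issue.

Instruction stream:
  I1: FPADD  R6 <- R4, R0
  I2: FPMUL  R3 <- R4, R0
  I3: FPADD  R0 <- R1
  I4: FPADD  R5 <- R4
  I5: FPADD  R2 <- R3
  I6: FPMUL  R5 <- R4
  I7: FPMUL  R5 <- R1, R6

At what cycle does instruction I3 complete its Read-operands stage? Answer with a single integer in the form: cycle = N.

cycle 1: I1 dispatched to FPADD
cycle 2: I1 operands ready; I2 dispatched to FPMUL
cycle 3: I2 operands ready
cycle 5: I1 complete
cycle 6: R6←I1
cycle 7: I3 dispatched to FPADD
cycle 8: I2 complete; I3 operands ready
cycle 9: R3←I2
cycle 11: I3 complete
cycle 12: R0←I3
cycle 13: I4 dispatched to FPADD
cycle 14: I4 operands ready
cycle 17: I4 complete
cycle 18: R5←I4
cycle 19: I5 dispatched to FPADD
cycle 20: I5 operands ready; I6 dispatched to FPMUL
cycle 21: I6 operands ready
cycle 23: I5 complete
cycle 24: R2←I5
cycle 26: I6 complete
cycle 27: R5←I6
cycle 28: I7 dispatched to FPMUL
cycle 29: I7 operands ready
cycle 34: I7 complete
cycle 35: R5←I7

cycle = 8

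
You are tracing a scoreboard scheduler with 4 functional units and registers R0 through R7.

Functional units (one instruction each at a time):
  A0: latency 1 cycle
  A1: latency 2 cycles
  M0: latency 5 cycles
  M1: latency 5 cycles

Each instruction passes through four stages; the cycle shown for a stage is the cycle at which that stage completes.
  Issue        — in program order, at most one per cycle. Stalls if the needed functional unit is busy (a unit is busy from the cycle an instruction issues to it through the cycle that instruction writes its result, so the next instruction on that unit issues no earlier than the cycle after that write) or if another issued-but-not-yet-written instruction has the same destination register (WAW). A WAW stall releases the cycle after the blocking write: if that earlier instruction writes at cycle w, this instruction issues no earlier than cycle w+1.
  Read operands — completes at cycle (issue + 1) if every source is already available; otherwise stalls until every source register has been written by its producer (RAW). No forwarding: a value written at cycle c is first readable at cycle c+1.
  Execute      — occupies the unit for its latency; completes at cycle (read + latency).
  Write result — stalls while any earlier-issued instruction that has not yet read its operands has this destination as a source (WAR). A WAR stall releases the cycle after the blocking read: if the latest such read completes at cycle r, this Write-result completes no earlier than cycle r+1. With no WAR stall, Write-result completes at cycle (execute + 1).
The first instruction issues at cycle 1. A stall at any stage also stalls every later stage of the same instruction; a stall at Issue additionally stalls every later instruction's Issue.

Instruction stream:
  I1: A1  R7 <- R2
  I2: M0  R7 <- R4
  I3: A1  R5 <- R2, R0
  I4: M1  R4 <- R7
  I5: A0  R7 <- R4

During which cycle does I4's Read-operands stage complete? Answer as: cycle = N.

I1: IS=1 RO=2 EX=4 WR=5
I2: IS=6 RO=7 EX=12 WR=13  [WAW R7: wait I1 write@5]
I3: IS=7 RO=8 EX=10 WR=11
I4: IS=8 RO=14 EX=19 WR=20  [RAW R7: wait I2 write@13]
I5: IS=14 RO=21 EX=22 WR=23  [WAW R7: wait I2 write@13; RAW R4: wait I4 write@20]

cycle = 14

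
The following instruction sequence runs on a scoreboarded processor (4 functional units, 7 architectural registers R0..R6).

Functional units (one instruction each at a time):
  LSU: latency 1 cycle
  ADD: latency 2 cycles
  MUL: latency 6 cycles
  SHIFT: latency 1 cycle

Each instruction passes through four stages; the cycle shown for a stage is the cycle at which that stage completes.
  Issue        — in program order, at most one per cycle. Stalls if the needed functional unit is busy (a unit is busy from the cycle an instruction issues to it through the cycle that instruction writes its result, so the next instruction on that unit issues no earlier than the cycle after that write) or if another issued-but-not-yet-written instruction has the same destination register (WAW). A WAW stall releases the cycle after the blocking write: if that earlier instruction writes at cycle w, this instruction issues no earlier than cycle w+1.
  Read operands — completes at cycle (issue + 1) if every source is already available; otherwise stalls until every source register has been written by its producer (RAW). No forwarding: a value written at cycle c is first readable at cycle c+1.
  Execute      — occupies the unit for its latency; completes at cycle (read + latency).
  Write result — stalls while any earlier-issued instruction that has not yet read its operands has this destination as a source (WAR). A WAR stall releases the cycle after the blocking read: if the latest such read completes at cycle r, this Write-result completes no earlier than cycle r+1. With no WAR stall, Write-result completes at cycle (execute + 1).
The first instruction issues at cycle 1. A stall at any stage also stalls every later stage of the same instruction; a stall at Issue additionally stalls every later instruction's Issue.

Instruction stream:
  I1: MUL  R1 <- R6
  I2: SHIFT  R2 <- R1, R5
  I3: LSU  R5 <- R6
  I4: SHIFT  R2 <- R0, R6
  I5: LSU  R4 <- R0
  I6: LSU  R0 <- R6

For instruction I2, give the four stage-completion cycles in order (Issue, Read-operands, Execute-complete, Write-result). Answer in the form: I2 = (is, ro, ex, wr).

I2 = (2, 10, 11, 12)

[I1] 1/2/8/9
[I2] 2/10/11/12  (RAW R1: wait I1 write@9)
[I3] 3/4/5/11  (WAR R5: wait I2 read@10)
[I4] 13/14/15/16  (struct: SHIFT busy until I2 writes@12)
[I5] 14/15/16/17
[I6] 18/19/20/21  (struct: LSU busy until I5 writes@17)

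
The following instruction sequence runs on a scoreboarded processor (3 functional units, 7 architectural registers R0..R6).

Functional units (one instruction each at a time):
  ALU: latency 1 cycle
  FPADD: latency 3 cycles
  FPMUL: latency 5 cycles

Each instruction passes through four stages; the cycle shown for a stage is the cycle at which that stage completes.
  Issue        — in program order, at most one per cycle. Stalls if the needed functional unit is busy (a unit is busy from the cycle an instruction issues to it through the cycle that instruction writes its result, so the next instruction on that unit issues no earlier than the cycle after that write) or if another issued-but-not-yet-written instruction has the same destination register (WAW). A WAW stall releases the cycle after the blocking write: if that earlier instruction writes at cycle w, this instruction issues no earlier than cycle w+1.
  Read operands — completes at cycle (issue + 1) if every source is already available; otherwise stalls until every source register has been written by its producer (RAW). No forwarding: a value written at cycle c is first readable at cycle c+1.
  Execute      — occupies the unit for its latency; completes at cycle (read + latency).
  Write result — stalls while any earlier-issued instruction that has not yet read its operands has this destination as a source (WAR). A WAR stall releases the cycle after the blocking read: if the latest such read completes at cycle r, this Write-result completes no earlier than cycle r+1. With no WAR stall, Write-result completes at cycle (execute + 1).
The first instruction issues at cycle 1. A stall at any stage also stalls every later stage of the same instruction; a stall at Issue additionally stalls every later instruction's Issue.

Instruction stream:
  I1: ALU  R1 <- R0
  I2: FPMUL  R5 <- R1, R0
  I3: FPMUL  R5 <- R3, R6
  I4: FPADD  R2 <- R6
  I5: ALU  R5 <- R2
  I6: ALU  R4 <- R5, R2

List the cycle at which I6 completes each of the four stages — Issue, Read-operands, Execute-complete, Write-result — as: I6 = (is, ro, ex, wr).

I6 = (24, 25, 26, 27)

cycle 1: issue I1 (ALU)
cycle 2: I1 read-ops; issue I2 (FPMUL)
cycle 3: I1 finished on ALU
cycle 4: I1→R1
cycle 5: I2 read-ops
cycle 10: I2 finished on FPMUL
cycle 11: I2→R5
cycle 12: issue I3 (FPMUL)
cycle 13: I3 read-ops; issue I4 (FPADD)
cycle 14: I4 read-ops
cycle 17: I4 finished on FPADD
cycle 18: I3 finished on FPMUL; I4→R2
cycle 19: I3→R5
cycle 20: issue I5 (ALU)
cycle 21: I5 read-ops
cycle 22: I5 finished on ALU
cycle 23: I5→R5
cycle 24: issue I6 (ALU)
cycle 25: I6 read-ops
cycle 26: I6 finished on ALU
cycle 27: I6→R4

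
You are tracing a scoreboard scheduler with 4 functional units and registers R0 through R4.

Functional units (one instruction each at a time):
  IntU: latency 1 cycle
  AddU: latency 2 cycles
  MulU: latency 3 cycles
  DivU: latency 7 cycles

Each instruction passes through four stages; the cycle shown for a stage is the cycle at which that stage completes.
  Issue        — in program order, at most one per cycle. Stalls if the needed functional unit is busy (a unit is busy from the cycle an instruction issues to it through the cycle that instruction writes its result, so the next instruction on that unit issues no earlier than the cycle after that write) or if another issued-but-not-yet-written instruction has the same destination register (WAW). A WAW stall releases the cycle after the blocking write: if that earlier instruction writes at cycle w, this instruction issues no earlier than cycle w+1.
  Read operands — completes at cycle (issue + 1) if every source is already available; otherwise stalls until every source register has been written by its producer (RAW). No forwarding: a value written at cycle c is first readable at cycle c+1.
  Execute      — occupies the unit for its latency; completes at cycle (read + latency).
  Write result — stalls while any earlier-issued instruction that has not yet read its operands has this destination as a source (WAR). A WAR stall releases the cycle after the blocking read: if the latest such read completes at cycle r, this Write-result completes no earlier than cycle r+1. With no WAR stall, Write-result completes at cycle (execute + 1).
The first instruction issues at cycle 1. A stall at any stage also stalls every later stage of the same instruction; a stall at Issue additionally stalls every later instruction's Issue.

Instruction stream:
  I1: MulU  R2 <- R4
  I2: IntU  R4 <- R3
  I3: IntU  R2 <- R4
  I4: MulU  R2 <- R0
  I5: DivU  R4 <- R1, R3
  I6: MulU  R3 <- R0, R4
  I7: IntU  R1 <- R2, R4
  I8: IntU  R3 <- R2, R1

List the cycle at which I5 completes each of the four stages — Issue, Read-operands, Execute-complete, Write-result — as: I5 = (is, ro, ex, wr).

I5 = (12, 13, 20, 21)

I1 -> (1, 2, 5, 6)
I2 -> (2, 3, 4, 5)
I3 -> (7, 8, 9, 10)  // WAW R2: wait I1 write@6
I4 -> (11, 12, 15, 16)  // WAW R2: wait I3 write@10
I5 -> (12, 13, 20, 21)
I6 -> (17, 22, 25, 26)  // struct: MulU busy until I4 writes@16, RAW R4: wait I5 write@21
I7 -> (18, 22, 23, 24)  // RAW R4: wait I5 write@21
I8 -> (27, 28, 29, 30)  // WAW R3: wait I6 write@26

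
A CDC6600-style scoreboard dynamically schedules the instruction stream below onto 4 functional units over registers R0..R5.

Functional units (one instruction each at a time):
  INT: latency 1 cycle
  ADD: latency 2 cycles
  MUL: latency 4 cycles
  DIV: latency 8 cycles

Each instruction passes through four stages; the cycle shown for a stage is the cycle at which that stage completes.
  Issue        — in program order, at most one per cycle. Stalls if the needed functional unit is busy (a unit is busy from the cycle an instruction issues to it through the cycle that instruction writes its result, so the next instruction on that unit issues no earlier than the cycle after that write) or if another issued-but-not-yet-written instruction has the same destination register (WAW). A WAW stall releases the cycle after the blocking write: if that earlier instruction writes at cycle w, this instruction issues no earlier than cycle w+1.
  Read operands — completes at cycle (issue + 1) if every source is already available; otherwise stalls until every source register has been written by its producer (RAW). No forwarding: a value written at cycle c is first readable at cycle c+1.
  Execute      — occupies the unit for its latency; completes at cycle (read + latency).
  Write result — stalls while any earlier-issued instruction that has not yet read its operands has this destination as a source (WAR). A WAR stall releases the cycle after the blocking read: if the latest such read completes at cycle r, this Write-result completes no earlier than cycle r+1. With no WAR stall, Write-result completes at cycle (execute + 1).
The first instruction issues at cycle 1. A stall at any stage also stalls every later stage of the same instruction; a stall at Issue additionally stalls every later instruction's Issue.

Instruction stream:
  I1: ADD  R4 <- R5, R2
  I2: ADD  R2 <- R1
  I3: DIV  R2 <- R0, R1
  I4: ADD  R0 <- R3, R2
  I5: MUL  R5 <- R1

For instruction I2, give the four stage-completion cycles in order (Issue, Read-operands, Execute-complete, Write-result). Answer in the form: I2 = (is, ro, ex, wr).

I2 = (6, 7, 9, 10)

[1] I1→ADD
[2] I1 RO
[4] I1 EX
[5] I1 WR R4
[6] I2→ADD
[7] I2 RO
[9] I2 EX
[10] I2 WR R2
[11] I3→DIV
[12] I3 RO, I4→ADD
[13] I5→MUL
[14] I5 RO
[18] I5 EX
[19] I5 WR R5
[20] I3 EX
[21] I3 WR R2
[22] I4 RO
[24] I4 EX
[25] I4 WR R0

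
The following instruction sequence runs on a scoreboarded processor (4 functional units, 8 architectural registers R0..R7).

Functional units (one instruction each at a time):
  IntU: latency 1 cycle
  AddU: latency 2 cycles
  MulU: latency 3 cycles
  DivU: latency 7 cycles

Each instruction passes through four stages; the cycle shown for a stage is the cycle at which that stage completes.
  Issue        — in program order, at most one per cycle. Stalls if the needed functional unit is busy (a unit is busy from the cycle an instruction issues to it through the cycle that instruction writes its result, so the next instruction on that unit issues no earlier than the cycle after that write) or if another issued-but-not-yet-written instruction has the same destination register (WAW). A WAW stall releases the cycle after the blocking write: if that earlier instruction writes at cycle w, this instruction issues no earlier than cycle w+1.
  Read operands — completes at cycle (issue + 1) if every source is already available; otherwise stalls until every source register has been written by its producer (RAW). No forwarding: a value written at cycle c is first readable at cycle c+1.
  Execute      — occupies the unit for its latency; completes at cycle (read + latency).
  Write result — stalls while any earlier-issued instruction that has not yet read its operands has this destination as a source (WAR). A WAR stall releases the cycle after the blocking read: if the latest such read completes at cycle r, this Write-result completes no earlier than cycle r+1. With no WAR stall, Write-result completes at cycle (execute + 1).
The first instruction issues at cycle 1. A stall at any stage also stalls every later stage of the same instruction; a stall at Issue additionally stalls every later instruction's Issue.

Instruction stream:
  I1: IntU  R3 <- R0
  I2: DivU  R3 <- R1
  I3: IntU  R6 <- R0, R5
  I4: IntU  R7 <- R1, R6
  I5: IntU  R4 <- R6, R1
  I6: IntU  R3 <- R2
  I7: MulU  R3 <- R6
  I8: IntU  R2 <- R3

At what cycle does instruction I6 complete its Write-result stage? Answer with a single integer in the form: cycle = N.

[1] I1 issues→IntU
[2] I1 reads
[3] I1 exec-done
[4] I1 writes R3
[5] I2 issues→DivU
[6] I2 reads; I3 issues→IntU
[7] I3 reads
[8] I3 exec-done
[9] I3 writes R6
[10] I4 issues→IntU
[11] I4 reads
[12] I4 exec-done
[13] I2 exec-done; I4 writes R7
[14] I2 writes R3; I5 issues→IntU
[15] I5 reads
[16] I5 exec-done
[17] I5 writes R4
[18] I6 issues→IntU
[19] I6 reads
[20] I6 exec-done
[21] I6 writes R3
[22] I7 issues→MulU
[23] I7 reads; I8 issues→IntU
[26] I7 exec-done
[27] I7 writes R3
[28] I8 reads
[29] I8 exec-done
[30] I8 writes R2

cycle = 21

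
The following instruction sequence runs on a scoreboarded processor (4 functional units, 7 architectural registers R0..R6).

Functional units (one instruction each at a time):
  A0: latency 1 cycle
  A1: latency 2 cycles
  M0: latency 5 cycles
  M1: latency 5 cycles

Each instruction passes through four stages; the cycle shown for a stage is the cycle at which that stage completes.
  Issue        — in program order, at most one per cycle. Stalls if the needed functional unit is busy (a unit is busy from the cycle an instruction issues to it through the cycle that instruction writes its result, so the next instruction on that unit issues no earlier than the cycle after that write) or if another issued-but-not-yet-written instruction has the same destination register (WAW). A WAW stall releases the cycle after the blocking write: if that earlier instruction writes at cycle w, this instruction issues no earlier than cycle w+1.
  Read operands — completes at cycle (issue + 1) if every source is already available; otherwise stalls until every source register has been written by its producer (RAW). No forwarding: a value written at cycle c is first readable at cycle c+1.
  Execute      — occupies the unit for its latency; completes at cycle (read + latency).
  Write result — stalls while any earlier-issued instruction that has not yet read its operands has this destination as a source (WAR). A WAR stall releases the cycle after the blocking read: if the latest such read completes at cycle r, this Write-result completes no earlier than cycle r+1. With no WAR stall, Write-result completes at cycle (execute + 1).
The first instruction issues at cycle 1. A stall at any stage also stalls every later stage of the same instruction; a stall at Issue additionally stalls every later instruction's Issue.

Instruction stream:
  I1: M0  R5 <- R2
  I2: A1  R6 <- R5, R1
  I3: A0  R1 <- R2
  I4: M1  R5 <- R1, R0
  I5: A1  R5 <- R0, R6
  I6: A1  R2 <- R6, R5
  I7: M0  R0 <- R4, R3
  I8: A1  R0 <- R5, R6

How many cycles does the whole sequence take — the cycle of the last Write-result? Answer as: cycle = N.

cycle = 36

t=1  issue I1 (M0)
t=2  I1 read-ops, issue I2 (A1)
t=3  issue I3 (A0)
t=4  I3 read-ops
t=5  I3 finished on A0
t=7  I1 finished on M0
t=8  I1→R5
t=9  I2 read-ops, issue I4 (M1)
t=10  I3→R1
t=11  I2 finished on A1, I4 read-ops
t=12  I2→R6
t=16  I4 finished on M1
t=17  I4→R5
t=18  issue I5 (A1)
t=19  I5 read-ops
t=21  I5 finished on A1
t=22  I5→R5
t=23  issue I6 (A1)
t=24  I6 read-ops, issue I7 (M0)
t=25  I7 read-ops
t=26  I6 finished on A1
t=27  I6→R2
t=30  I7 finished on M0
t=31  I7→R0
t=32  issue I8 (A1)
t=33  I8 read-ops
t=35  I8 finished on A1
t=36  I8→R0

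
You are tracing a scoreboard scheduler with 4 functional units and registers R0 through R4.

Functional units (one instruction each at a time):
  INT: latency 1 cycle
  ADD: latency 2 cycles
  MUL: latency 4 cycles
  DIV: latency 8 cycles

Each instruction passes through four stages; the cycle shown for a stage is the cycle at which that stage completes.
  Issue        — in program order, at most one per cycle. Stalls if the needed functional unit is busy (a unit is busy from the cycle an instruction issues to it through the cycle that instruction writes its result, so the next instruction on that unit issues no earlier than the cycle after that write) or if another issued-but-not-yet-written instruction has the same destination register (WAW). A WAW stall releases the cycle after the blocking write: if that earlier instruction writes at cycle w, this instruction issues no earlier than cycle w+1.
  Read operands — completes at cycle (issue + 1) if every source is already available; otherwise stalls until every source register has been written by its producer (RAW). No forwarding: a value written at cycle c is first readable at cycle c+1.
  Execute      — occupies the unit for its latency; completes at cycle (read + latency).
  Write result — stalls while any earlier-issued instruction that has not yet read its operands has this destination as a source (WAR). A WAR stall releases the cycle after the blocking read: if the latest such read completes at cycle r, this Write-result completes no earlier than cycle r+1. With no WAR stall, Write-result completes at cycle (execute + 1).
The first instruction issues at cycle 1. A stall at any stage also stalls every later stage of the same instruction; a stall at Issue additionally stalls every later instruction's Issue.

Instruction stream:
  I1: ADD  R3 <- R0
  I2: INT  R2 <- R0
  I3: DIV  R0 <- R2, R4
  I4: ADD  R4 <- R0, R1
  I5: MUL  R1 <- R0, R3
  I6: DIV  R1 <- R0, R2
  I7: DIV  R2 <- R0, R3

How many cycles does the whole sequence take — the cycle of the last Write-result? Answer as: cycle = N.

cycle = 43

cycle 1: issue I1 (ADD)
cycle 2: I1 read-ops · issue I2 (INT)
cycle 3: I2 read-ops · issue I3 (DIV)
cycle 4: I1 finished on ADD · I2 finished on INT
cycle 5: I1→R3 · I2→R2
cycle 6: I3 read-ops · issue I4 (ADD)
cycle 7: issue I5 (MUL)
cycle 14: I3 finished on DIV
cycle 15: I3→R0
cycle 16: I4 read-ops · I5 read-ops
cycle 18: I4 finished on ADD
cycle 19: I4→R4
cycle 20: I5 finished on MUL
cycle 21: I5→R1
cycle 22: issue I6 (DIV)
cycle 23: I6 read-ops
cycle 31: I6 finished on DIV
cycle 32: I6→R1
cycle 33: issue I7 (DIV)
cycle 34: I7 read-ops
cycle 42: I7 finished on DIV
cycle 43: I7→R2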